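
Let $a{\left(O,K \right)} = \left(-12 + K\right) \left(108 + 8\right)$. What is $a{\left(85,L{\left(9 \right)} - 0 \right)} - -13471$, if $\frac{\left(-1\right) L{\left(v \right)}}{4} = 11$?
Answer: $6975$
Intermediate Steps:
$L{\left(v \right)} = -44$ ($L{\left(v \right)} = \left(-4\right) 11 = -44$)
$a{\left(O,K \right)} = -1392 + 116 K$ ($a{\left(O,K \right)} = \left(-12 + K\right) 116 = -1392 + 116 K$)
$a{\left(85,L{\left(9 \right)} - 0 \right)} - -13471 = \left(-1392 + 116 \left(-44 - 0\right)\right) - -13471 = \left(-1392 + 116 \left(-44 + 0\right)\right) + 13471 = \left(-1392 + 116 \left(-44\right)\right) + 13471 = \left(-1392 - 5104\right) + 13471 = -6496 + 13471 = 6975$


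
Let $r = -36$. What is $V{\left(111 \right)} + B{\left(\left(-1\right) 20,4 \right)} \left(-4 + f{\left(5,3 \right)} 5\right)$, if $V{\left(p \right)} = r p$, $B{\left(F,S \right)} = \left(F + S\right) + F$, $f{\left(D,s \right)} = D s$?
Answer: $-6552$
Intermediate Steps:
$B{\left(F,S \right)} = S + 2 F$
$V{\left(p \right)} = - 36 p$
$V{\left(111 \right)} + B{\left(\left(-1\right) 20,4 \right)} \left(-4 + f{\left(5,3 \right)} 5\right) = \left(-36\right) 111 + \left(4 + 2 \left(\left(-1\right) 20\right)\right) \left(-4 + 5 \cdot 3 \cdot 5\right) = -3996 + \left(4 + 2 \left(-20\right)\right) \left(-4 + 15 \cdot 5\right) = -3996 + \left(4 - 40\right) \left(-4 + 75\right) = -3996 - 2556 = -6552$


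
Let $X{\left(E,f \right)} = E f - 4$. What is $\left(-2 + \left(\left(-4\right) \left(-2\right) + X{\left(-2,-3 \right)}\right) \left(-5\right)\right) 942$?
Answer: $-48984$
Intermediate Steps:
$X{\left(E,f \right)} = -4 + E f$
$\left(-2 + \left(\left(-4\right) \left(-2\right) + X{\left(-2,-3 \right)}\right) \left(-5\right)\right) 942 = \left(-2 + \left(\left(-4\right) \left(-2\right) - -2\right) \left(-5\right)\right) 942 = \left(-2 + \left(8 + \left(-4 + 6\right)\right) \left(-5\right)\right) 942 = \left(-2 + \left(8 + 2\right) \left(-5\right)\right) 942 = \left(-2 + 10 \left(-5\right)\right) 942 = \left(-2 - 50\right) 942 = \left(-52\right) 942 = -48984$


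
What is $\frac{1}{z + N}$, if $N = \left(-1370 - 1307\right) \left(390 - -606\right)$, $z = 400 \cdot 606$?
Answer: $- \frac{1}{2423892} \approx -4.1256 \cdot 10^{-7}$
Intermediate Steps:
$z = 242400$
$N = -2666292$ ($N = - 2677 \left(390 + 606\right) = \left(-2677\right) 996 = -2666292$)
$\frac{1}{z + N} = \frac{1}{242400 - 2666292} = \frac{1}{-2423892} = - \frac{1}{2423892}$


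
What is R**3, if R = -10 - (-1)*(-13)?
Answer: -12167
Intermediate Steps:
R = -23 (R = -10 - 1*13 = -10 - 13 = -23)
R**3 = (-23)**3 = -12167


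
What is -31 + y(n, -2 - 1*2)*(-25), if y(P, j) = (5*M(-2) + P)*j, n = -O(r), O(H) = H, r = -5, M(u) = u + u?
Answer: -1531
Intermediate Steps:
M(u) = 2*u
n = 5 (n = -1*(-5) = 5)
y(P, j) = j*(-20 + P) (y(P, j) = (5*(2*(-2)) + P)*j = (5*(-4) + P)*j = (-20 + P)*j = j*(-20 + P))
-31 + y(n, -2 - 1*2)*(-25) = -31 + ((-2 - 1*2)*(-20 + 5))*(-25) = -31 + ((-2 - 2)*(-15))*(-25) = -31 - 4*(-15)*(-25) = -31 + 60*(-25) = -31 - 1500 = -1531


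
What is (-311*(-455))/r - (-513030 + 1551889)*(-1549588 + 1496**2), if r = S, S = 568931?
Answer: -406887858463814507/568931 ≈ -7.1518e+11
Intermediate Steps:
r = 568931
(-311*(-455))/r - (-513030 + 1551889)*(-1549588 + 1496**2) = -311*(-455)/568931 - (-513030 + 1551889)*(-1549588 + 1496**2) = 141505*(1/568931) - 1038859*(-1549588 + 2238016) = 141505/568931 - 1038859*688428 = 141505/568931 - 1*715179623652 = 141505/568931 - 715179623652 = -406887858463814507/568931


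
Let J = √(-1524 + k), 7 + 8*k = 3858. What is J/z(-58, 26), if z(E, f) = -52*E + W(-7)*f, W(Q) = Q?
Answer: I*√16682/11336 ≈ 0.011394*I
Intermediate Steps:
k = 3851/8 (k = -7/8 + (⅛)*3858 = -7/8 + 1929/4 = 3851/8 ≈ 481.38)
J = I*√16682/4 (J = √(-1524 + 3851/8) = √(-8341/8) = I*√16682/4 ≈ 32.29*I)
z(E, f) = -52*E - 7*f
J/z(-58, 26) = (I*√16682/4)/(-52*(-58) - 7*26) = (I*√16682/4)/(3016 - 182) = (I*√16682/4)/2834 = (I*√16682/4)*(1/2834) = I*√16682/11336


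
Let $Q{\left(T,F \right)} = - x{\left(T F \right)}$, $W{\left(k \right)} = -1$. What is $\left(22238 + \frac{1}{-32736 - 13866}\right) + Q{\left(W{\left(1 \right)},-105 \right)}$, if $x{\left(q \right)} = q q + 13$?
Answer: $\frac{521942399}{46602} \approx 11200.0$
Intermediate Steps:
$x{\left(q \right)} = 13 + q^{2}$ ($x{\left(q \right)} = q^{2} + 13 = 13 + q^{2}$)
$Q{\left(T,F \right)} = -13 - F^{2} T^{2}$ ($Q{\left(T,F \right)} = - (13 + \left(T F\right)^{2}) = - (13 + \left(F T\right)^{2}) = - (13 + F^{2} T^{2}) = -13 - F^{2} T^{2}$)
$\left(22238 + \frac{1}{-32736 - 13866}\right) + Q{\left(W{\left(1 \right)},-105 \right)} = \left(22238 + \frac{1}{-32736 - 13866}\right) - \left(13 + \left(-105\right)^{2} \left(-1\right)^{2}\right) = \left(22238 + \frac{1}{-46602}\right) - \left(13 + 11025 \cdot 1\right) = \left(22238 - \frac{1}{46602}\right) - 11038 = \frac{1036335275}{46602} - 11038 = \frac{521942399}{46602}$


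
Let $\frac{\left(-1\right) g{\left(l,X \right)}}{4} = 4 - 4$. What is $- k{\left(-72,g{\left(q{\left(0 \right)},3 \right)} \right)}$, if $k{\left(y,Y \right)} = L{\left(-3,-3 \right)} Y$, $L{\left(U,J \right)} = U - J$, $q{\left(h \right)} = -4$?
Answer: $0$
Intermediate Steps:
$g{\left(l,X \right)} = 0$ ($g{\left(l,X \right)} = - 4 \left(4 - 4\right) = \left(-4\right) 0 = 0$)
$k{\left(y,Y \right)} = 0$ ($k{\left(y,Y \right)} = \left(-3 - -3\right) Y = \left(-3 + 3\right) Y = 0 Y = 0$)
$- k{\left(-72,g{\left(q{\left(0 \right)},3 \right)} \right)} = \left(-1\right) 0 = 0$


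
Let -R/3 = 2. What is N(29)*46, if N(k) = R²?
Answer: 1656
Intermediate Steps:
R = -6 (R = -3*2 = -6)
N(k) = 36 (N(k) = (-6)² = 36)
N(29)*46 = 36*46 = 1656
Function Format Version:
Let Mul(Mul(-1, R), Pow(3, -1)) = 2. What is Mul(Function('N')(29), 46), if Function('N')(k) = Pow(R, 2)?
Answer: 1656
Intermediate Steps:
R = -6 (R = Mul(-3, 2) = -6)
Function('N')(k) = 36 (Function('N')(k) = Pow(-6, 2) = 36)
Mul(Function('N')(29), 46) = Mul(36, 46) = 1656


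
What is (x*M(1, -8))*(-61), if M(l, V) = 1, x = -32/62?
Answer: 976/31 ≈ 31.484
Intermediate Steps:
x = -16/31 (x = -32*1/62 = -16/31 ≈ -0.51613)
(x*M(1, -8))*(-61) = -16/31*1*(-61) = -16/31*(-61) = 976/31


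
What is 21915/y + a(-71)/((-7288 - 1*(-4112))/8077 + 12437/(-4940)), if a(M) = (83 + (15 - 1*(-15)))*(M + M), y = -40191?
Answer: 8576466916474415/1555968963333 ≈ 5512.0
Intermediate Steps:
a(M) = 226*M (a(M) = (83 + (15 + 15))*(2*M) = (83 + 30)*(2*M) = 113*(2*M) = 226*M)
21915/y + a(-71)/((-7288 - 1*(-4112))/8077 + 12437/(-4940)) = 21915/(-40191) + (226*(-71))/((-7288 - 1*(-4112))/8077 + 12437/(-4940)) = 21915*(-1/40191) - 16046/((-7288 + 4112)*(1/8077) + 12437*(-1/4940)) = -7305/13397 - 16046/(-3176*1/8077 - 12437/4940) = -7305/13397 - 16046/(-3176/8077 - 12437/4940) = -7305/13397 - 16046/(-116143089/39900380) = -7305/13397 - 16046*(-39900380/116143089) = -7305/13397 + 640241497480/116143089 = 8576466916474415/1555968963333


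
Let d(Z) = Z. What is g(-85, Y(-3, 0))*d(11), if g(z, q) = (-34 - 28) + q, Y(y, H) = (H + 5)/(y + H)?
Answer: -2101/3 ≈ -700.33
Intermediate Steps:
Y(y, H) = (5 + H)/(H + y)
g(z, q) = -62 + q
g(-85, Y(-3, 0))*d(11) = (-62 + (5 + 0)/(0 - 3))*11 = (-62 + 5/(-3))*11 = (-62 - ⅓*5)*11 = (-62 - 5/3)*11 = -191/3*11 = -2101/3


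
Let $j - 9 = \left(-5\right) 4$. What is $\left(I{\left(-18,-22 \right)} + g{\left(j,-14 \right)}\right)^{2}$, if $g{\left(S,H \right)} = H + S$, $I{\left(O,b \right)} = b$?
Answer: $2209$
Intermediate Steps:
$j = -11$ ($j = 9 - 20 = -11$)
$\left(I{\left(-18,-22 \right)} + g{\left(j,-14 \right)}\right)^{2} = \left(-22 - 25\right)^{2} = \left(-47\right)^{2} = 2209$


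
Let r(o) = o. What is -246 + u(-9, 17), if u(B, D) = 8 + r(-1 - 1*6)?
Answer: -245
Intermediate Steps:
u(B, D) = 1 (u(B, D) = 8 + (-1 - 1*6) = 8 + (-1 - 6) = 8 - 7 = 1)
-246 + u(-9, 17) = -246 + 1 = -245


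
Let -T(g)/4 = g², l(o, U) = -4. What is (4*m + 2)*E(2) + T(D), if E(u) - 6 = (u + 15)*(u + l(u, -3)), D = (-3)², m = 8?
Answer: -1276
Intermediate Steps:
D = 9
E(u) = 6 + (-4 + u)*(15 + u) (E(u) = 6 + (u + 15)*(u - 4) = 6 + (15 + u)*(-4 + u) = 6 + (-4 + u)*(15 + u))
T(g) = -4*g²
(4*m + 2)*E(2) + T(D) = (4*8 + 2)*(-54 + 2² + 11*2) - 4*9² = (32 + 2)*(-54 + 4 + 22) - 4*81 = 34*(-28) - 324 = -952 - 324 = -1276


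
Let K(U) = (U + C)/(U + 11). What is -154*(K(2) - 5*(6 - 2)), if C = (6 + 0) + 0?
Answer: 38808/13 ≈ 2985.2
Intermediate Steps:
C = 6 (C = 6 + 0 = 6)
K(U) = (6 + U)/(11 + U) (K(U) = (U + 6)/(U + 11) = (6 + U)/(11 + U))
-154*(K(2) - 5*(6 - 2)) = -154*((6 + 2)/(11 + 2) - 5*(6 - 2)) = -154*(8/13 - 5*4) = -154*((1/13)*8 - 20) = -154*(8/13 - 20) = -154*(-252/13) = 38808/13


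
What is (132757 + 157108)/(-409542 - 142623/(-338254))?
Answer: -19609599142/27705815409 ≈ -0.70778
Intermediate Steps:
(132757 + 157108)/(-409542 - 142623/(-338254)) = 289865/(-409542 - 142623*(-1/338254)) = 289865/(-409542 + 142623/338254) = 289865/(-138529077045/338254) = 289865*(-338254/138529077045) = -19609599142/27705815409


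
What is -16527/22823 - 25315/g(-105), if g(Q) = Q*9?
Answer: 142858/5481 ≈ 26.064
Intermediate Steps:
g(Q) = 9*Q
-16527/22823 - 25315/g(-105) = -16527/22823 - 25315/(9*(-105)) = -16527*1/22823 - 25315/(-945) = -21/29 - 25315*(-1/945) = -21/29 + 5063/189 = 142858/5481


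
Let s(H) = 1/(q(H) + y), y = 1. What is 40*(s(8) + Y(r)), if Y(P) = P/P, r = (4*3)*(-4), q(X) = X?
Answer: 400/9 ≈ 44.444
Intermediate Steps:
s(H) = 1/(1 + H) (s(H) = 1/(H + 1) = 1/(1 + H))
r = -48 (r = 12*(-4) = -48)
Y(P) = 1
40*(s(8) + Y(r)) = 40*(1/(1 + 8) + 1) = 40*(1/9 + 1) = 40*(10/9) = 400/9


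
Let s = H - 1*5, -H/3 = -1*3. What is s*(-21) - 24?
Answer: -108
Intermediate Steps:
H = 9 (H = -(-3)*3 = -3*(-3) = 9)
s = 4 (s = 9 - 1*5 = 9 - 5 = 4)
s*(-21) - 24 = 4*(-21) - 24 = -84 - 24 = -108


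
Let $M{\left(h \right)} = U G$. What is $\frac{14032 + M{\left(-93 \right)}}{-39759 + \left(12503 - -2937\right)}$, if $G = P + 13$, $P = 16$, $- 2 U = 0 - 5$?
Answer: $- \frac{28209}{48638} \approx -0.57998$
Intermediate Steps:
$U = \frac{5}{2}$ ($U = - \frac{0 - 5}{2} = \left(- \frac{1}{2}\right) \left(-5\right) = \frac{5}{2} \approx 2.5$)
$G = 29$ ($G = 16 + 13 = 29$)
$M{\left(h \right)} = \frac{145}{2}$ ($M{\left(h \right)} = \frac{5}{2} \cdot 29 = \frac{145}{2}$)
$\frac{14032 + M{\left(-93 \right)}}{-39759 + \left(12503 - -2937\right)} = \frac{14032 + \frac{145}{2}}{-39759 + \left(12503 - -2937\right)} = \frac{28209}{2 \left(-39759 + \left(12503 + 2937\right)\right)} = \frac{28209}{2 \left(-39759 + 15440\right)} = \frac{28209}{2 \left(-24319\right)} = \frac{28209}{2} \left(- \frac{1}{24319}\right) = - \frac{28209}{48638}$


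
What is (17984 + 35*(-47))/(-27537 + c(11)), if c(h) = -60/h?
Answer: -179729/302967 ≈ -0.59323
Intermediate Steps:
(17984 + 35*(-47))/(-27537 + c(11)) = (17984 + 35*(-47))/(-27537 - 60/11) = (17984 - 1645)/(-27537 - 60*1/11) = 16339/(-27537 - 60/11) = 16339/(-302967/11) = 16339*(-11/302967) = -179729/302967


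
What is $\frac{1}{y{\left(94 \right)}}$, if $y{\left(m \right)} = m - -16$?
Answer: $\frac{1}{110} \approx 0.0090909$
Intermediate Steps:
$y{\left(m \right)} = 16 + m$ ($y{\left(m \right)} = m + 16 = 16 + m$)
$\frac{1}{y{\left(94 \right)}} = \frac{1}{16 + 94} = \frac{1}{110}$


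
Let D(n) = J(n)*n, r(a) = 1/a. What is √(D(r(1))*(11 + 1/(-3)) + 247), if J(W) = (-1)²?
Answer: √2319/3 ≈ 16.052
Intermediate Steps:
J(W) = 1
D(n) = n (D(n) = 1*n = n)
√(D(r(1))*(11 + 1/(-3)) + 247) = √((11 + 1/(-3))/1 + 247) = √(1*(11 - ⅓) + 247) = √(1*(32/3) + 247) = √(32/3 + 247) = √(773/3) = √2319/3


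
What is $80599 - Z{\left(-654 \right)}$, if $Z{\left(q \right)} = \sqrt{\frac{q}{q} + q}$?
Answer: $80599 - i \sqrt{653} \approx 80599.0 - 25.554 i$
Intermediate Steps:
$Z{\left(q \right)} = \sqrt{1 + q}$
$80599 - Z{\left(-654 \right)} = 80599 - \sqrt{1 - 654} = 80599 - \sqrt{-653} = 80599 - i \sqrt{653}$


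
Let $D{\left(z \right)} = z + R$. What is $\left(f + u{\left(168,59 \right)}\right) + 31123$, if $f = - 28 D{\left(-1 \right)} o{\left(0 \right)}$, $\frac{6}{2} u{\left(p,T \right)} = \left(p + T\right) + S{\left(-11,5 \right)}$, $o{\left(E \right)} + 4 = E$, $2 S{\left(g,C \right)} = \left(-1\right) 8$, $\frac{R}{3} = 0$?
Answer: $\frac{93256}{3} \approx 31085.0$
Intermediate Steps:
$R = 0$ ($R = 3 \cdot 0 = 0$)
$S{\left(g,C \right)} = -4$ ($S{\left(g,C \right)} = \frac{\left(-1\right) 8}{2} = \frac{1}{2} \left(-8\right) = -4$)
$o{\left(E \right)} = -4 + E$
$D{\left(z \right)} = z$ ($D{\left(z \right)} = z + 0 = z$)
$u{\left(p,T \right)} = - \frac{4}{3} + \frac{T}{3} + \frac{p}{3}$ ($u{\left(p,T \right)} = \frac{\left(p + T\right) - 4}{3} = \frac{\left(T + p\right) - 4}{3} = \frac{-4 + T + p}{3} = - \frac{4}{3} + \frac{T}{3} + \frac{p}{3}$)
$f = -112$ ($f = \left(-28\right) \left(-1\right) \left(-4 + 0\right) = 28 \left(-4\right) = -112$)
$\left(f + u{\left(168,59 \right)}\right) + 31123 = \left(-112 + \left(- \frac{4}{3} + \frac{1}{3} \cdot 59 + \frac{1}{3} \cdot 168\right)\right) + 31123 = \left(-112 + \left(- \frac{4}{3} + \frac{59}{3} + 56\right)\right) + 31123 = \left(-112 + \frac{223}{3}\right) + 31123 = - \frac{113}{3} + 31123 = \frac{93256}{3}$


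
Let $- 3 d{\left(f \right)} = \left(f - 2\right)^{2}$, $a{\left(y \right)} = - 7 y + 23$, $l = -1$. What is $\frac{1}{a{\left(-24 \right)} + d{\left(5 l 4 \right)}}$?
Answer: $\frac{3}{89} \approx 0.033708$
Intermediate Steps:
$a{\left(y \right)} = 23 - 7 y$
$d{\left(f \right)} = - \frac{\left(-2 + f\right)^{2}}{3}$ ($d{\left(f \right)} = - \frac{\left(f - 2\right)^{2}}{3} = - \frac{\left(-2 + f\right)^{2}}{3}$)
$\frac{1}{a{\left(-24 \right)} + d{\left(5 l 4 \right)}} = \frac{1}{\left(23 - -168\right) - \frac{\left(-2 + 5 \left(-1\right) 4\right)^{2}}{3}} = \frac{1}{\left(23 + 168\right) - \frac{\left(-2 - 20\right)^{2}}{3}} = \frac{1}{191 - \frac{\left(-2 - 20\right)^{2}}{3}} = \frac{1}{191 - \frac{\left(-22\right)^{2}}{3}} = \frac{1}{191 - \frac{484}{3}} = \frac{1}{\frac{89}{3}} = \frac{3}{89}$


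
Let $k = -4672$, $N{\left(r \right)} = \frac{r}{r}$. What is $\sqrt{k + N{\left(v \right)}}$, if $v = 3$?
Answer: $3 i \sqrt{519} \approx 68.345 i$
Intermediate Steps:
$N{\left(r \right)} = 1$
$\sqrt{k + N{\left(v \right)}} = \sqrt{-4672 + 1} = \sqrt{-4671} = 3 i \sqrt{519}$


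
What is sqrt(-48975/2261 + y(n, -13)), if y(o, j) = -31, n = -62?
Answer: I*sqrt(269208226)/2261 ≈ 7.2568*I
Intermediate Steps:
sqrt(-48975/2261 + y(n, -13)) = sqrt(-48975/2261 - 31) = sqrt(-119066/2261) = I*sqrt(269208226)/2261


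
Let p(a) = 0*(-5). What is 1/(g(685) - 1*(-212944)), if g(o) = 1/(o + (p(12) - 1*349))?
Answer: 336/71549185 ≈ 4.6961e-6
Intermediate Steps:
p(a) = 0
g(o) = 1/(-349 + o) (g(o) = 1/(o + (0 - 1*349)) = 1/(o + (0 - 349)) = 1/(o - 349) = 1/(-349 + o))
1/(g(685) - 1*(-212944)) = 1/(1/(-349 + 685) - 1*(-212944)) = 1/(1/336 + 212944) = 1/(71549185/336) = 336/71549185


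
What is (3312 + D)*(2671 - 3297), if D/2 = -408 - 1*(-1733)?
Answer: -3732212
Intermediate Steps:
D = 2650 (D = 2*(-408 - 1*(-1733)) = 2*(-408 + 1733) = 2*1325 = 2650)
(3312 + D)*(2671 - 3297) = (3312 + 2650)*(2671 - 3297) = 5962*(-626) = -3732212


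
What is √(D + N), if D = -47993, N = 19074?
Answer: 11*I*√239 ≈ 170.06*I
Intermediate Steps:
√(D + N) = √(-47993 + 19074) = √(-28919) = 11*I*√239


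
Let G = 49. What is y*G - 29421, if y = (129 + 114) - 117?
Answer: -23247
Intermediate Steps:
y = 126 (y = 243 - 117 = 126)
y*G - 29421 = 126*49 - 29421 = 6174 - 29421 = -23247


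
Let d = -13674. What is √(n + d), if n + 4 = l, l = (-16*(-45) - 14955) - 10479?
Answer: 2*I*√9598 ≈ 195.94*I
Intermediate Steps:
l = -24714 (l = (720 - 14955) - 10479 = -14235 - 10479 = -24714)
n = -24718 (n = -4 - 24714 = -24718)
√(n + d) = √(-24718 - 13674) = √(-38392) = 2*I*√9598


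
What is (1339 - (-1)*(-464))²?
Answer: 765625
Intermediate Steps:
(1339 - (-1)*(-464))² = (1339 - 1*464)² = (1339 - 464)² = 875² = 765625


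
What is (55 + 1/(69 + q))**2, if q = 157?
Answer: 154529761/51076 ≈ 3025.5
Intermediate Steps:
(55 + 1/(69 + q))**2 = (55 + 1/(69 + 157))**2 = (55 + 1/226)**2 = (12431/226)**2 = 154529761/51076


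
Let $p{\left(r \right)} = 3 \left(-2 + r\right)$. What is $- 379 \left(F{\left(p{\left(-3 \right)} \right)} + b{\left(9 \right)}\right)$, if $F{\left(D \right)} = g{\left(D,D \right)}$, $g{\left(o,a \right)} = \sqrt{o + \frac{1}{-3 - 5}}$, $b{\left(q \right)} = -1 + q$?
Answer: $-3032 - \frac{4169 i \sqrt{2}}{4} \approx -3032.0 - 1474.0 i$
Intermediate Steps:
$g{\left(o,a \right)} = \sqrt{- \frac{1}{8} + o}$ ($g{\left(o,a \right)} = \sqrt{o + \frac{1}{-8}} = \sqrt{o - \frac{1}{8}} = \sqrt{- \frac{1}{8} + o}$)
$p{\left(r \right)} = -6 + 3 r$
$F{\left(D \right)} = \frac{\sqrt{-2 + 16 D}}{4}$
$- 379 \left(F{\left(p{\left(-3 \right)} \right)} + b{\left(9 \right)}\right) = - 379 \left(\frac{\sqrt{-2 + 16 \left(-6 + 3 \left(-3\right)\right)}}{4} + \left(-1 + 9\right)\right) = - 379 \left(\frac{\sqrt{-2 + 16 \left(-6 - 9\right)}}{4} + 8\right) = - 379 \left(\frac{\sqrt{-2 + 16 \left(-15\right)}}{4} + 8\right) = - 379 \left(\frac{\sqrt{-2 - 240}}{4} + 8\right) = - 379 \left(\frac{\sqrt{-242}}{4} + 8\right) = - 379 \left(\frac{11 i \sqrt{2}}{4} + 8\right) = - 379 \left(8 + \frac{11 i \sqrt{2}}{4}\right) = -3032 - \frac{4169 i \sqrt{2}}{4}$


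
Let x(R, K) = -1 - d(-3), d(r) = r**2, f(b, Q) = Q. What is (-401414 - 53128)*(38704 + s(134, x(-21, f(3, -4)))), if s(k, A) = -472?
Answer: -17378049744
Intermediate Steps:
x(R, K) = -10 (x(R, K) = -1 - 1*(-3)**2 = -1 - 1*9 = -1 - 9 = -10)
(-401414 - 53128)*(38704 + s(134, x(-21, f(3, -4)))) = (-401414 - 53128)*(38704 - 472) = -454542*38232 = -17378049744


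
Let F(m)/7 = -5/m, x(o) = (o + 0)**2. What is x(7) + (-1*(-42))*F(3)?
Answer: -441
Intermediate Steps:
x(o) = o**2
F(m) = -35/m (F(m) = 7*(-5/m) = -35/m)
x(7) + (-1*(-42))*F(3) = 7**2 + (-1*(-42))*(-35/3) = 49 + 42*(-35*1/3) = 49 + 42*(-35/3) = 49 - 490 = -441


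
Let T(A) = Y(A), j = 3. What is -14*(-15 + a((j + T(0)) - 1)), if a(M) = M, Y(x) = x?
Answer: 182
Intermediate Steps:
T(A) = A
-14*(-15 + a((j + T(0)) - 1)) = -14*(-15 + ((3 + 0) - 1)) = -14*(-15 + (3 - 1)) = -14*(-15 + 2) = -14*(-13) = -1*(-182) = 182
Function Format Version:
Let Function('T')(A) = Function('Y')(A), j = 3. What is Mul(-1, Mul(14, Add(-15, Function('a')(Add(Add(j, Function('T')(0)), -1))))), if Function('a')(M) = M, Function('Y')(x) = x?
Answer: 182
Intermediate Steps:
Function('T')(A) = A
Mul(-1, Mul(14, Add(-15, Function('a')(Add(Add(j, Function('T')(0)), -1))))) = Mul(-1, Mul(14, Add(-15, Add(Add(3, 0), -1)))) = Mul(-1, Mul(14, Add(-15, Add(3, -1)))) = Mul(-1, Mul(14, Add(-15, 2))) = Mul(-1, Mul(14, -13)) = Mul(-1, -182) = 182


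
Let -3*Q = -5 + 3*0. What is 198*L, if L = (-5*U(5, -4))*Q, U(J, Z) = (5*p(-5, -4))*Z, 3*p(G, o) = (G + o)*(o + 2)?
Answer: 198000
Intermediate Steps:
Q = 5/3 (Q = -(-5 + 3*0)/3 = -(-5 + 0)/3 = -1/3*(-5) = 5/3 ≈ 1.6667)
p(G, o) = (2 + o)*(G + o)/3 (p(G, o) = ((G + o)*(o + 2))/3 = ((G + o)*(2 + o))/3 = ((2 + o)*(G + o))/3 = (2 + o)*(G + o)/3)
U(J, Z) = 30*Z (U(J, Z) = (5*((1/3)*(-4)**2 + (2/3)*(-5) + (2/3)*(-4) + (1/3)*(-5)*(-4)))*Z = (5*((1/3)*16 - 10/3 - 8/3 + 20/3))*Z = (5*(16/3 - 10/3 - 8/3 + 20/3))*Z = (5*6)*Z = 30*Z)
L = 1000 (L = -150*(-4)*(5/3) = -5*(-120)*(5/3) = 600*(5/3) = 1000)
198*L = 198*1000 = 198000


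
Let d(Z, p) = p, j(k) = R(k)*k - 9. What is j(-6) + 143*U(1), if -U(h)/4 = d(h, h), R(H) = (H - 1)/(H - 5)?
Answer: -6433/11 ≈ -584.82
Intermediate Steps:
R(H) = (-1 + H)/(-5 + H)
j(k) = -9 + k*(-1 + k)/(-5 + k) (j(k) = ((-1 + k)/(-5 + k))*k - 9 = k*(-1 + k)/(-5 + k) - 9 = -9 + k*(-1 + k)/(-5 + k))
U(h) = -4*h
j(-6) + 143*U(1) = (45 + (-6)² - 10*(-6))/(-5 - 6) + 143*(-4*1) = (45 + 36 + 60)/(-11) + 143*(-4) = -1/11*141 - 572 = -141/11 - 572 = -6433/11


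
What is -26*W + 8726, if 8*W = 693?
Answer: 25895/4 ≈ 6473.8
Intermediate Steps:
W = 693/8 (W = (⅛)*693 = 693/8 ≈ 86.625)
-26*W + 8726 = -26*693/8 + 8726 = -9009/4 + 8726 = 25895/4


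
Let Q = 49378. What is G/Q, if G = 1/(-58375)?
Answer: -1/2882440750 ≈ -3.4693e-10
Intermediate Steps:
G = -1/58375 ≈ -1.7131e-5
G/Q = -1/58375/49378 = -1/58375*1/49378 = -1/2882440750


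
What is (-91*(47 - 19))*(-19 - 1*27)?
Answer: 117208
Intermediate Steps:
(-91*(47 - 19))*(-19 - 1*27) = (-91*28)*(-19 - 27) = -2548*(-46) = 117208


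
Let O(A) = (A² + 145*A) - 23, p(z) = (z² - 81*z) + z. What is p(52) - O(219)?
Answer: -81149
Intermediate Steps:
p(z) = z² - 80*z
O(A) = -23 + A² + 145*A
p(52) - O(219) = 52*(-80 + 52) - (-23 + 219² + 145*219) = 52*(-28) - (-23 + 47961 + 31755) = -1456 - 1*79693 = -1456 - 79693 = -81149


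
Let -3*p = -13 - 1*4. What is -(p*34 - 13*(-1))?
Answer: -617/3 ≈ -205.67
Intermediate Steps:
p = 17/3 (p = -(-13 - 1*4)/3 = -(-13 - 4)/3 = -⅓*(-17) = 17/3 ≈ 5.6667)
-(p*34 - 13*(-1)) = -((17/3)*34 - 13*(-1)) = -(578/3 + 13) = -1*617/3 = -617/3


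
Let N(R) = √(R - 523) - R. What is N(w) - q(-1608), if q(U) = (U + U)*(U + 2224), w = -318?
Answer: 1981374 + 29*I ≈ 1.9814e+6 + 29.0*I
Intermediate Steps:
q(U) = 2*U*(2224 + U) (q(U) = (2*U)*(2224 + U) = 2*U*(2224 + U))
N(R) = √(-523 + R) - R
N(w) - q(-1608) = (√(-523 - 318) - 1*(-318)) - 2*(-1608)*(2224 - 1608) = (√(-841) + 318) - 2*(-1608)*616 = (29*I + 318) - 1*(-1981056) = (318 + 29*I) + 1981056 = 1981374 + 29*I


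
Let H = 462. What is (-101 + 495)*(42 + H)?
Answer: 198576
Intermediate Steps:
(-101 + 495)*(42 + H) = (-101 + 495)*(42 + 462) = 394*504 = 198576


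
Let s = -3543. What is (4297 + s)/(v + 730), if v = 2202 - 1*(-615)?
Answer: 754/3547 ≈ 0.21257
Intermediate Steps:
v = 2817 (v = 2202 + 615 = 2817)
(4297 + s)/(v + 730) = (4297 - 3543)/(2817 + 730) = 754/3547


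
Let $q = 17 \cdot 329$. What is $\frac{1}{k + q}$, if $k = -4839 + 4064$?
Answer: $\frac{1}{4818} \approx 0.00020756$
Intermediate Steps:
$q = 5593$
$k = -775$
$\frac{1}{k + q} = \frac{1}{-775 + 5593} = \frac{1}{4818}$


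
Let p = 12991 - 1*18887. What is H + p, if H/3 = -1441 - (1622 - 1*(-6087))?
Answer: -33346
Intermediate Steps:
H = -27450 (H = 3*(-1441 - (1622 - 1*(-6087))) = 3*(-1441 - (1622 + 6087)) = 3*(-1441 - 1*7709) = 3*(-1441 - 7709) = 3*(-9150) = -27450)
p = -5896 (p = 12991 - 18887 = -5896)
H + p = -27450 - 5896 = -33346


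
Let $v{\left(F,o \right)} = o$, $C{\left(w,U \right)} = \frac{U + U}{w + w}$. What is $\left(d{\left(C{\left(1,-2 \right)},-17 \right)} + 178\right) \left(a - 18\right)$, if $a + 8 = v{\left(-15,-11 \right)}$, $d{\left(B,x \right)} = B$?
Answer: $-6512$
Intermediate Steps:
$C{\left(w,U \right)} = \frac{U}{w}$ ($C{\left(w,U \right)} = \frac{2 U}{2 w} = 2 U \frac{1}{2 w} = \frac{U}{w}$)
$a = -19$ ($a = -8 - 11 = -19$)
$\left(d{\left(C{\left(1,-2 \right)},-17 \right)} + 178\right) \left(a - 18\right) = \left(- \frac{2}{1} + 178\right) \left(-19 - 18\right) = \left(\left(-2\right) 1 + 178\right) \left(-37\right) = \left(-2 + 178\right) \left(-37\right) = 176 \left(-37\right) = -6512$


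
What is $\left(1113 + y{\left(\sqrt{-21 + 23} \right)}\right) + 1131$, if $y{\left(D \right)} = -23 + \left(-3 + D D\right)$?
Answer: $2220$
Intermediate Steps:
$y{\left(D \right)} = -26 + D^{2}$ ($y{\left(D \right)} = -23 + \left(-3 + D^{2}\right) = -26 + D^{2}$)
$\left(1113 + y{\left(\sqrt{-21 + 23} \right)}\right) + 1131 = \left(1113 - \left(26 - \left(\sqrt{-21 + 23}\right)^{2}\right)\right) + 1131 = \left(1113 - \left(26 - \left(\sqrt{2}\right)^{2}\right)\right) + 1131 = \left(1113 + \left(-26 + 2\right)\right) + 1131 = \left(1113 - 24\right) + 1131 = 1089 + 1131 = 2220$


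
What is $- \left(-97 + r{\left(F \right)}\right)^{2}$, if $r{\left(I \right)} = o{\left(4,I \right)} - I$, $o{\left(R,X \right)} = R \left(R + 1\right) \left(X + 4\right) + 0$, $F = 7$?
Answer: $-13456$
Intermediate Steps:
$o{\left(R,X \right)} = R \left(1 + R\right) \left(4 + X\right)$ ($o{\left(R,X \right)} = R \left(1 + R\right) \left(4 + X\right) + 0 = R \left(1 + R\right) \left(4 + X\right)$)
$r{\left(I \right)} = 80 + 19 I$ ($r{\left(I \right)} = 4 \left(4 + I + 4 \cdot 4 + 4 I\right) - I = 4 \left(4 + I + 16 + 4 I\right) - I = 4 \left(20 + 5 I\right) - I = \left(80 + 20 I\right) - I = 80 + 19 I$)
$- \left(-97 + r{\left(F \right)}\right)^{2} = - \left(-97 + \left(80 + 19 \cdot 7\right)\right)^{2} = - \left(-97 + \left(80 + 133\right)\right)^{2} = - \left(-97 + 213\right)^{2} = - 116^{2} = \left(-1\right) 13456 = -13456$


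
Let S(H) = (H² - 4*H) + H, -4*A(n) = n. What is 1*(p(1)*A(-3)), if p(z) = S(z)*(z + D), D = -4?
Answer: 9/2 ≈ 4.5000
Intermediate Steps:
A(n) = -n/4
S(H) = H² - 3*H
p(z) = z*(-4 + z)*(-3 + z) (p(z) = (z*(-3 + z))*(z - 4) = (z*(-3 + z))*(-4 + z) = z*(-4 + z)*(-3 + z))
1*(p(1)*A(-3)) = 1*((1*(-4 + 1)*(-3 + 1))*(-¼*(-3))) = 1*((1*(-3)*(-2))*(¾)) = 1*(6*(¾)) = 1*(9/2) = 9/2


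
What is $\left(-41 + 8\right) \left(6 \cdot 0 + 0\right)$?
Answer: $0$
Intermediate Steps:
$\left(-41 + 8\right) \left(6 \cdot 0 + 0\right) = - 33 \left(0 + 0\right) = \left(-33\right) 0 = 0$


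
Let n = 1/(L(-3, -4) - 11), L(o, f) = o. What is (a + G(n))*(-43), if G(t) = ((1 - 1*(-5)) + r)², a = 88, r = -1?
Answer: -4859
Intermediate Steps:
n = -1/14 (n = 1/(-3 - 11) = 1/(-14) = -1/14 ≈ -0.071429)
G(t) = 25 (G(t) = ((1 - 1*(-5)) - 1)² = ((1 + 5) - 1)² = (6 - 1)² = 5² = 25)
(a + G(n))*(-43) = (88 + 25)*(-43) = 113*(-43) = -4859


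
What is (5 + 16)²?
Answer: 441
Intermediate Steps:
(5 + 16)² = 21² = 441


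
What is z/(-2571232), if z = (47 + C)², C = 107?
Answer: -5929/642808 ≈ -0.0092236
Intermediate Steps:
z = 23716 (z = (47 + 107)² = 154² = 23716)
z/(-2571232) = 23716/(-2571232) = 23716*(-1/2571232) = -5929/642808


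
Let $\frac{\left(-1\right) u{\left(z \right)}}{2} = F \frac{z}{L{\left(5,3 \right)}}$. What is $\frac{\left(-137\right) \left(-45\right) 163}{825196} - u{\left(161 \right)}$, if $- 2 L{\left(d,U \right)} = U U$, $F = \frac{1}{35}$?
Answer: $- \frac{30697757}{37133820} \approx -0.82668$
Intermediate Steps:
$F = \frac{1}{35} \approx 0.028571$
$L{\left(d,U \right)} = - \frac{U^{2}}{2}$ ($L{\left(d,U \right)} = - \frac{U U}{2} = - \frac{U^{2}}{2}$)
$u{\left(z \right)} = \frac{4 z}{315}$ ($u{\left(z \right)} = - 2 \frac{z \frac{1}{\left(- \frac{1}{2}\right) 3^{2}}}{35} = - 2 \frac{z \frac{1}{\left(- \frac{1}{2}\right) 9}}{35} = - 2 \frac{z \frac{1}{- \frac{9}{2}}}{35} = - 2 \frac{z \left(- \frac{2}{9}\right)}{35} = - 2 \frac{\left(- \frac{2}{9}\right) z}{35} = - 2 \left(- \frac{2 z}{315}\right) = \frac{4 z}{315}$)
$\frac{\left(-137\right) \left(-45\right) 163}{825196} - u{\left(161 \right)} = \frac{\left(-137\right) \left(-45\right) 163}{825196} - \frac{4}{315} \cdot 161 = 6165 \cdot 163 \cdot \frac{1}{825196} - \frac{92}{45} = 1004895 \cdot \frac{1}{825196} - \frac{92}{45} = \frac{1004895}{825196} - \frac{92}{45} = - \frac{30697757}{37133820}$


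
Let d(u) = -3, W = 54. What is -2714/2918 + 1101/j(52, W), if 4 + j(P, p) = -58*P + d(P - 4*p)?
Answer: -5708570/4410557 ≈ -1.2943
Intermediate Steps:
j(P, p) = -7 - 58*P (j(P, p) = -4 + (-58*P - 3) = -4 + (-3 - 58*P) = -7 - 58*P)
-2714/2918 + 1101/j(52, W) = -2714/2918 + 1101/(-7 - 58*52) = -2714*1/2918 + 1101/(-7 - 3016) = -1357/1459 + 1101/(-3023) = -1357/1459 + 1101*(-1/3023) = -1357/1459 - 1101/3023 = -5708570/4410557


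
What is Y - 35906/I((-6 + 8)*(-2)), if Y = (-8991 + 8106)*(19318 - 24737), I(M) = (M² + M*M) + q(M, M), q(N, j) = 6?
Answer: 91102532/19 ≈ 4.7949e+6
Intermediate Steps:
I(M) = 6 + 2*M² (I(M) = (M² + M*M) + 6 = (M² + M²) + 6 = 2*M² + 6 = 6 + 2*M²)
Y = 4795815 (Y = -885*(-5419) = 4795815)
Y - 35906/I((-6 + 8)*(-2)) = 4795815 - 35906/(6 + 2*((-6 + 8)*(-2))²) = 4795815 - 35906/(6 + 2*(2*(-2))²) = 4795815 - 35906/(6 + 2*(-4)²) = 4795815 - 35906/(6 + 2*16) = 4795815 - 35906/(6 + 32) = 4795815 - 35906/38 = 4795815 - 35906*1/38 = 4795815 - 17953/19 = 91102532/19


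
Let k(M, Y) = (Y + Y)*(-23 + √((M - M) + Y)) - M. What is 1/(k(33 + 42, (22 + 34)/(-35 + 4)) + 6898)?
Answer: 205739529/1420857800015 + 6944*I*√434/1420857800015 ≈ 0.0001448 + 1.0181e-7*I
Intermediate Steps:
k(M, Y) = -M + 2*Y*(-23 + √Y) (k(M, Y) = (2*Y)*(-23 + √(0 + Y)) - M = (2*Y)*(-23 + √Y) - M = 2*Y*(-23 + √Y) - M = -M + 2*Y*(-23 + √Y))
1/(k(33 + 42, (22 + 34)/(-35 + 4)) + 6898) = 1/((-(33 + 42) - 46*(22 + 34)/(-35 + 4) + 2*((22 + 34)/(-35 + 4))^(3/2)) + 6898) = 1/((-1*75 - 2576/(-31) + 2*(56/(-31))^(3/2)) + 6898) = 1/((-75 - 2576*(-1)/31 + 2*(56*(-1/31))^(3/2)) + 6898) = 1/((-75 - 46*(-56/31) + 2*(-56/31)^(3/2)) + 6898) = 1/((-75 + 2576/31 + 2*(-112*I*√434/961)) + 6898) = 1/((-75 + 2576/31 - 224*I*√434/961) + 6898) = 1/((251/31 - 224*I*√434/961) + 6898) = 1/(214089/31 - 224*I*√434/961)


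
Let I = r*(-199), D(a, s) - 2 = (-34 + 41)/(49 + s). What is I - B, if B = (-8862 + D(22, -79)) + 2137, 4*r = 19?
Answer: 346679/60 ≈ 5778.0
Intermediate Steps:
r = 19/4 (r = (¼)*19 = 19/4 ≈ 4.7500)
D(a, s) = 2 + 7/(49 + s) (D(a, s) = 2 + (-34 + 41)/(49 + s) = 2 + 7/(49 + s))
B = -201697/30 (B = (-8862 + (105 + 2*(-79))/(49 - 79)) + 2137 = (-8862 + (105 - 158)/(-30)) + 2137 = (-8862 - 1/30*(-53)) + 2137 = (-8862 + 53/30) + 2137 = -265807/30 + 2137 = -201697/30 ≈ -6723.2)
I = -3781/4 (I = (19/4)*(-199) = -3781/4 ≈ -945.25)
I - B = -3781/4 - 1*(-201697/30) = -3781/4 + 201697/30 = 346679/60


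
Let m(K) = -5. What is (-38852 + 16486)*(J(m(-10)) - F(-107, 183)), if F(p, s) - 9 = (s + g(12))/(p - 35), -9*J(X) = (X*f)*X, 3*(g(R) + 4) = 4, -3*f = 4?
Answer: 172631971/1917 ≈ 90053.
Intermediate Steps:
f = -4/3 (f = -1/3*4 = -4/3 ≈ -1.3333)
g(R) = -8/3 (g(R) = -4 + (1/3)*4 = -4 + 4/3 = -8/3)
J(X) = 4*X**2/27 (J(X) = -X*(-4/3)*X/9 = -(-4*X/3)*X/9 = -(-4)*X**2/27 = 4*X**2/27)
F(p, s) = 9 + (-8/3 + s)/(-35 + p) (F(p, s) = 9 + (s - 8/3)/(p - 35) = 9 + (-8/3 + s)/(-35 + p))
(-38852 + 16486)*(J(m(-10)) - F(-107, 183)) = (-38852 + 16486)*((4/27)*(-5)**2 - (-953/3 + 183 + 9*(-107))/(-35 - 107)) = -22366*((4/27)*25 - (-953/3 + 183 - 963)/(-142)) = -22366*(100/27 - (-1)*(-3293)/(142*3)) = -22366*(100/27 - 1*3293/426) = -22366*(100/27 - 3293/426) = -22366*(-15437/3834) = 172631971/1917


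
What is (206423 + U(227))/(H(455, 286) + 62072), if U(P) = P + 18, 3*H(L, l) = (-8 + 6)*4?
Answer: 14091/4232 ≈ 3.3296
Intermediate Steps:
H(L, l) = -8/3 (H(L, l) = ((-8 + 6)*4)/3 = (-2*4)/3 = (⅓)*(-8) = -8/3)
U(P) = 18 + P
(206423 + U(227))/(H(455, 286) + 62072) = (206423 + (18 + 227))/(-8/3 + 62072) = (206423 + 245)/(186208/3) = 206668*(3/186208) = 14091/4232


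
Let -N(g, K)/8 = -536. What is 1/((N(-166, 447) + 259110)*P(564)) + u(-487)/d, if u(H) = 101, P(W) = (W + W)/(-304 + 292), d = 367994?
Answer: 1250166309/4555657529764 ≈ 0.00027442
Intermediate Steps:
P(W) = -W/6 (P(W) = (2*W)/(-12) = (2*W)*(-1/12) = -W/6)
N(g, K) = 4288 (N(g, K) = -8*(-536) = 4288)
1/((N(-166, 447) + 259110)*P(564)) + u(-487)/d = 1/((4288 + 259110)*((-⅙*564))) + 101/367994 = 1/(263398*(-94)) + 101*(1/367994) = (1/263398)*(-1/94) + 101/367994 = -1/24759412 + 101/367994 = 1250166309/4555657529764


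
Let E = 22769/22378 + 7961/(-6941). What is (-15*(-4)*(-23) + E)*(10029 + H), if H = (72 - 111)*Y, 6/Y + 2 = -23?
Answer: -53797974139549371/3883142450 ≈ -1.3854e+7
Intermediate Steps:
Y = -6/25 (Y = 6/(-2 - 23) = 6/(-25) = 6*(-1/25) = -6/25 ≈ -0.24000)
E = -20111629/155325698 (E = 22769*(1/22378) + 7961*(-1/6941) = 22769/22378 - 7961/6941 = -20111629/155325698 ≈ -0.12948)
H = 234/25 (H = (72 - 111)*(-6/25) = -39*(-6/25) = 234/25 ≈ 9.3600)
(-15*(-4)*(-23) + E)*(10029 + H) = (-15*(-4)*(-23) - 20111629/155325698)*(10029 + 234/25) = (60*(-23) - 20111629/155325698)*(250959/25) = (-1380 - 20111629/155325698)*(250959/25) = -214369574869/155325698*250959/25 = -53797974139549371/3883142450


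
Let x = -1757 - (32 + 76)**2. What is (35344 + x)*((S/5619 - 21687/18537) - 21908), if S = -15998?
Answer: -16678599050301023/34719801 ≈ -4.8038e+8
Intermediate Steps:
x = -13421 (x = -1757 - 1*108**2 = -1757 - 1*11664 = -1757 - 11664 = -13421)
(35344 + x)*((S/5619 - 21687/18537) - 21908) = (35344 - 13421)*((-15998/5619 - 21687/18537) - 21908) = 21923*((-15998*1/5619 - 21687*1/18537) - 21908) = 21923*((-15998/5619 - 7229/6179) - 21908) = 21923*(-139471393/34719801 - 21908) = 21923*(-760780871701/34719801) = -16678599050301023/34719801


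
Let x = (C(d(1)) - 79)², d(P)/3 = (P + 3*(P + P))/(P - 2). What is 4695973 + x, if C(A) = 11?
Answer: 4700597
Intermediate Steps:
d(P) = 21*P/(-2 + P) (d(P) = 3*((P + 3*(P + P))/(P - 2)) = 3*((P + 3*(2*P))/(-2 + P)) = 3*((P + 6*P)/(-2 + P)) = 3*((7*P)/(-2 + P)) = 3*(7*P/(-2 + P)) = 21*P/(-2 + P))
x = 4624 (x = (11 - 79)² = (-68)² = 4624)
4695973 + x = 4695973 + 4624 = 4700597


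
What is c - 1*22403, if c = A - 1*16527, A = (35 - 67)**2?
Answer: -37906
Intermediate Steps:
A = 1024 (A = (-32)**2 = 1024)
c = -15503 (c = 1024 - 1*16527 = 1024 - 16527 = -15503)
c - 1*22403 = -15503 - 1*22403 = -15503 - 22403 = -37906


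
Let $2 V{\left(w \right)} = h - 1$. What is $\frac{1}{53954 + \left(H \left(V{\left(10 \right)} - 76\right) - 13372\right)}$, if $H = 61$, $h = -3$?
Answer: $\frac{1}{35824} \approx 2.7914 \cdot 10^{-5}$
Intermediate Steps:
$V{\left(w \right)} = -2$ ($V{\left(w \right)} = \frac{-3 - 1}{2} = \frac{1}{2} \left(-4\right) = -2$)
$\frac{1}{53954 + \left(H \left(V{\left(10 \right)} - 76\right) - 13372\right)} = \frac{1}{53954 + \left(61 \left(-2 - 76\right) - 13372\right)} = \frac{1}{53954 + \left(61 \left(-78\right) - 13372\right)} = \frac{1}{53954 - 18130} = \frac{1}{35824}$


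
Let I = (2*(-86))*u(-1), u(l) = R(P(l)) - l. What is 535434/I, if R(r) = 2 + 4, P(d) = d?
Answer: -267717/602 ≈ -444.71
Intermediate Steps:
R(r) = 6
u(l) = 6 - l
I = -1204 (I = (2*(-86))*(6 - 1*(-1)) = -172*(6 + 1) = -172*7 = -1204)
535434/I = 535434/(-1204) = 535434*(-1/1204) = -267717/602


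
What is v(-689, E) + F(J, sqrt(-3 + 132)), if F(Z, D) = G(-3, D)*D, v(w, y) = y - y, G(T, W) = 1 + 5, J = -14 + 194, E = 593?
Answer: 6*sqrt(129) ≈ 68.147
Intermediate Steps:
J = 180
G(T, W) = 6
v(w, y) = 0
F(Z, D) = 6*D
v(-689, E) + F(J, sqrt(-3 + 132)) = 0 + 6*sqrt(-3 + 132) = 0 + 6*sqrt(129) = 6*sqrt(129)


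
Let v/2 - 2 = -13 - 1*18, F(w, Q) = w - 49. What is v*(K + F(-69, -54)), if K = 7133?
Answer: -406870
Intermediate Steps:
F(w, Q) = -49 + w
v = -58 (v = 4 + 2*(-13 - 1*18) = 4 + 2*(-13 - 18) = 4 + 2*(-31) = 4 - 62 = -58)
v*(K + F(-69, -54)) = -58*(7133 + (-49 - 69)) = -58*(7133 - 118) = -58*7015 = -406870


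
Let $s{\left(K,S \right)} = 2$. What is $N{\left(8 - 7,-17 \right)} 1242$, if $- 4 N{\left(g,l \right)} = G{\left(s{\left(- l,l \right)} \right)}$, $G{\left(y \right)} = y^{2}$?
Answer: $-1242$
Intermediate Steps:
$N{\left(g,l \right)} = -1$ ($N{\left(g,l \right)} = - \frac{2^{2}}{4} = \left(- \frac{1}{4}\right) 4 = -1$)
$N{\left(8 - 7,-17 \right)} 1242 = \left(-1\right) 1242 = -1242$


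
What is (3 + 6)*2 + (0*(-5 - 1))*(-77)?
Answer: 18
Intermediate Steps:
(3 + 6)*2 + (0*(-5 - 1))*(-77) = 9*2 + (0*(-6))*(-77) = 18 + 0*(-77) = 18 + 0 = 18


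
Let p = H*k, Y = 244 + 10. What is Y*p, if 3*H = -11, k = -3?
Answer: 2794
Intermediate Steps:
H = -11/3 (H = (1/3)*(-11) = -11/3 ≈ -3.6667)
Y = 254
p = 11 (p = -11/3*(-3) = 11)
Y*p = 254*11 = 2794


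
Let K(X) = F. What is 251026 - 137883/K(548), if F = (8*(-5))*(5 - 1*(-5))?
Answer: 100548283/400 ≈ 2.5137e+5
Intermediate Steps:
F = -400 (F = -40*(5 + 5) = -40*10 = -400)
K(X) = -400
251026 - 137883/K(548) = 251026 - 137883/(-400) = 251026 - 137883*(-1)/400 = 251026 - 1*(-137883/400) = 251026 + 137883/400 = 100548283/400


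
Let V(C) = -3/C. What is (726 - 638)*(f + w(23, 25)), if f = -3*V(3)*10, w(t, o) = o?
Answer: 4840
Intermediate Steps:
f = 30 (f = -(-9)/3*10 = -3*(-1)*10 = 3*10 = 30)
(726 - 638)*(f + w(23, 25)) = (726 - 638)*(30 + 25) = 88*55 = 4840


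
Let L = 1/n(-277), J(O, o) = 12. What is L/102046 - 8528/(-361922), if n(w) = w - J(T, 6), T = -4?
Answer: 125750696655/5336774053534 ≈ 0.023563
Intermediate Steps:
n(w) = -12 + w (n(w) = w - 1*12 = w - 12 = -12 + w)
L = -1/289 (L = 1/(-12 - 277) = 1/(-289) = -1/289 ≈ -0.0034602)
L/102046 - 8528/(-361922) = -1/289/102046 - 8528/(-361922) = -1/289*1/102046 - 8528*(-1/361922) = -1/29491294 + 4264/180961 = 125750696655/5336774053534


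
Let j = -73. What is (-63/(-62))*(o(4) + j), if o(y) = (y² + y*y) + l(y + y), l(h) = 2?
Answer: -2457/62 ≈ -39.629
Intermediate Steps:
o(y) = 2 + 2*y² (o(y) = (y² + y*y) + 2 = (y² + y²) + 2 = 2*y² + 2 = 2 + 2*y²)
(-63/(-62))*(o(4) + j) = (-63/(-62))*((2 + 2*4²) - 73) = (-63*(-1/62))*((2 + 2*16) - 73) = 63*((2 + 32) - 73)/62 = 63*(34 - 73)/62 = (63/62)*(-39) = -2457/62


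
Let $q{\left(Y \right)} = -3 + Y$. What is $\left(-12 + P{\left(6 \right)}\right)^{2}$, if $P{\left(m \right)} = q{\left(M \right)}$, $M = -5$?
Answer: $400$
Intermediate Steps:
$P{\left(m \right)} = -8$ ($P{\left(m \right)} = -3 - 5 = -8$)
$\left(-12 + P{\left(6 \right)}\right)^{2} = \left(-12 - 8\right)^{2} = \left(-20\right)^{2} = 400$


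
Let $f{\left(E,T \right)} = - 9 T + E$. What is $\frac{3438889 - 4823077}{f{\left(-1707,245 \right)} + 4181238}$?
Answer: $- \frac{230698}{696221} \approx -0.33136$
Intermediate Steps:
$f{\left(E,T \right)} = E - 9 T$
$\frac{3438889 - 4823077}{f{\left(-1707,245 \right)} + 4181238} = \frac{3438889 - 4823077}{\left(-1707 - 2205\right) + 4181238} = - \frac{1384188}{\left(-1707 - 2205\right) + 4181238} = - \frac{1384188}{-3912 + 4181238} = - \frac{1384188}{4177326} = \left(-1384188\right) \frac{1}{4177326} = - \frac{230698}{696221}$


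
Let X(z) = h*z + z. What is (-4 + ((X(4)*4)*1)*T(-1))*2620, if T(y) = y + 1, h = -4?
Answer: -10480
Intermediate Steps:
X(z) = -3*z (X(z) = -4*z + z = -3*z)
T(y) = 1 + y
(-4 + ((X(4)*4)*1)*T(-1))*2620 = (-4 + ((-3*4*4)*1)*(1 - 1))*2620 = (-4 + (-12*4*1)*0)*2620 = (-4 - 48*1*0)*2620 = (-4 - 48*0)*2620 = (-4 + 0)*2620 = -4*2620 = -10480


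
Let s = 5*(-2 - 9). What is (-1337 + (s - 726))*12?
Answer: -25416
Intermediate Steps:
s = -55 (s = 5*(-11) = -55)
(-1337 + (s - 726))*12 = (-1337 + (-55 - 726))*12 = (-1337 - 781)*12 = -2118*12 = -25416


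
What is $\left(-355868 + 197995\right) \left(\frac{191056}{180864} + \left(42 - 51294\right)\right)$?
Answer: $\frac{91462249121291}{11304} \approx 8.0911 \cdot 10^{9}$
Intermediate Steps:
$\left(-355868 + 197995\right) \left(\frac{191056}{180864} + \left(42 - 51294\right)\right) = - 157873 \left(191056 \cdot \frac{1}{180864} + \left(42 - 51294\right)\right) = - 157873 \left(\frac{11941}{11304} - 51252\right) = \left(-157873\right) \left(- \frac{579340667}{11304}\right) = \frac{91462249121291}{11304}$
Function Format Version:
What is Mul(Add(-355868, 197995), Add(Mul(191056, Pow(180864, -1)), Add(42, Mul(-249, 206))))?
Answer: Rational(91462249121291, 11304) ≈ 8.0911e+9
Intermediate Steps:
Mul(Add(-355868, 197995), Add(Mul(191056, Pow(180864, -1)), Add(42, Mul(-249, 206)))) = Mul(-157873, Add(Mul(191056, Rational(1, 180864)), Add(42, -51294))) = Mul(-157873, Add(Rational(11941, 11304), -51252)) = Mul(-157873, Rational(-579340667, 11304)) = Rational(91462249121291, 11304)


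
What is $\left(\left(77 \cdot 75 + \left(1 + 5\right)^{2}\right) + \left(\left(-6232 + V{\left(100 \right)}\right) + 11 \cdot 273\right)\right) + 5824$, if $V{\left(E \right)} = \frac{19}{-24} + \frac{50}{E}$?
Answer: $\frac{201737}{24} \approx 8405.7$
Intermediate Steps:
$V{\left(E \right)} = - \frac{19}{24} + \frac{50}{E}$ ($V{\left(E \right)} = 19 \left(- \frac{1}{24}\right) + \frac{50}{E} = - \frac{19}{24} + \frac{50}{E}$)
$\left(\left(77 \cdot 75 + \left(1 + 5\right)^{2}\right) + \left(\left(-6232 + V{\left(100 \right)}\right) + 11 \cdot 273\right)\right) + 5824 = \left(\left(77 \cdot 75 + \left(1 + 5\right)^{2}\right) + \left(\left(-6232 - \left(\frac{19}{24} - \frac{50}{100}\right)\right) + 11 \cdot 273\right)\right) + 5824 = \left(\left(5775 + 6^{2}\right) + \left(\left(-6232 + \left(- \frac{19}{24} + 50 \cdot \frac{1}{100}\right)\right) + 3003\right)\right) + 5824 = \left(\left(5775 + 36\right) + \left(\left(-6232 + \left(- \frac{19}{24} + \frac{1}{2}\right)\right) + 3003\right)\right) + 5824 = \left(5811 + \left(\left(-6232 - \frac{7}{24}\right) + 3003\right)\right) + 5824 = \left(5811 + \left(- \frac{149575}{24} + 3003\right)\right) + 5824 = \left(5811 - \frac{77503}{24}\right) + 5824 = \frac{61961}{24} + 5824 = \frac{201737}{24}$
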